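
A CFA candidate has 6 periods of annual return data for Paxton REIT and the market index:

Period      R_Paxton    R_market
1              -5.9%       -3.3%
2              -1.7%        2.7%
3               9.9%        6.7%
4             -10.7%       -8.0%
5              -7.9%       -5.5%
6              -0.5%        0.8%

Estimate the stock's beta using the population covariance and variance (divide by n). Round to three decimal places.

Mean R_i = (-5.9 − 1.7 + 9.9 − 10.7 − 7.9 − 0.5) / 6 = -2.8000%
Mean R_m = (-3.3 + 2.7 + 6.7 − 8.0 − 5.5 + 0.8) / 6 = -1.1000%
Σ(R_i − R̄_i)(R_m − R̄_m) = 191.3800  ⇒  Cov = 191.3800 / 6 = 31.8967
Σ(R_m − R̄_m)² = 150.7000  ⇒  Var(R_m) = 150.7000 / 6 = 25.1167
β = Cov / Var(R_m) = 31.8967 / 25.1167 = 1.2699

1.270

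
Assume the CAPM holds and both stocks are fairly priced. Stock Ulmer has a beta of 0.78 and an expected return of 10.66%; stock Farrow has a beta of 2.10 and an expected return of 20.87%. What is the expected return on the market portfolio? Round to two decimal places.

12.36%

Both satisfy E(R) = R_f + β·MRP, so the slope of the SML is
MRP = (20.87% − 10.66%) / (2.10 − 0.78) = 10.21% / 1.32 = 7.7348%
R_f = E(R_Ulmer) − β_Ulmer·MRP = 10.66% − 0.78 × 7.7348% = 4.6269%
E(R_m) = R_f + MRP = 4.6269% + 7.7348% = 12.36%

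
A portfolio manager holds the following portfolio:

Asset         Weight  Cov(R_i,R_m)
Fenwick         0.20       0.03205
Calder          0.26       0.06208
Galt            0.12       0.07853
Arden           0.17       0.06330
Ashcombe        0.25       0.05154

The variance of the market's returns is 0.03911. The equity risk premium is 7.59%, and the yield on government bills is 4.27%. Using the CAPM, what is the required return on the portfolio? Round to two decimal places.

β_Fenwick = 0.03205 / 0.03911 = 0.8195
β_Calder = 0.06208 / 0.03911 = 1.5873
β_Galt = 0.07853 / 0.03911 = 2.0079
β_Arden = 0.06330 / 0.03911 = 1.6185
β_Ashcombe = 0.05154 / 0.03911 = 1.3178
β_P = Σ w_i β_i = 0.20×0.8195 + 0.26×1.5873 + 0.12×2.0079 + 0.17×1.6185 + 0.25×1.3178 = 1.4221
E(R_P) = R_f + β_P × MRP = 4.27% + 1.4221 × 7.59% = 15.06%

15.06%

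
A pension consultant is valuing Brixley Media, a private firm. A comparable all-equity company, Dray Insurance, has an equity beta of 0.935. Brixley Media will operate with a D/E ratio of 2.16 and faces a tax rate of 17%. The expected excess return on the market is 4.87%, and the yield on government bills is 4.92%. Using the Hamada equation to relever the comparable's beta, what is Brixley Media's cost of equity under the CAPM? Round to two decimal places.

β_L = β_U × [1 + (1 − t)(D/E)] = 0.935 × [1 + (1 − 0.17) × 2.16]
    = 0.935 × [1 + 0.83 × 2.16] = 0.935 × 2.7928 = 2.6113
E(R) = R_f + β_L × MRP = 4.92% + 2.6113 × 4.87% = 17.64%

17.64%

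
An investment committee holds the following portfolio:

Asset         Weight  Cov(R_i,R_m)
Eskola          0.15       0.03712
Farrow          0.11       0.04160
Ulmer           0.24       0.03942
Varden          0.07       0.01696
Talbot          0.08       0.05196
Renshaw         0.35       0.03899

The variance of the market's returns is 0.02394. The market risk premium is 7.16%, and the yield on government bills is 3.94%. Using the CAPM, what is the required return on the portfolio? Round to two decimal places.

15.48%

β_Eskola = 0.03712 / 0.02394 = 1.5505
β_Farrow = 0.04160 / 0.02394 = 1.7377
β_Ulmer = 0.03942 / 0.02394 = 1.6466
β_Varden = 0.01696 / 0.02394 = 0.7084
β_Talbot = 0.05196 / 0.02394 = 2.1704
β_Renshaw = 0.03899 / 0.02394 = 1.6287
β_P = Σ w_i β_i = 0.15×1.5505 + 0.11×1.7377 + 0.24×1.6466 + 0.07×0.7084 + 0.08×2.1704 + 0.35×1.6287 = 1.6122
E(R_P) = R_f + β_P × MRP = 3.94% + 1.6122 × 7.16% = 15.48%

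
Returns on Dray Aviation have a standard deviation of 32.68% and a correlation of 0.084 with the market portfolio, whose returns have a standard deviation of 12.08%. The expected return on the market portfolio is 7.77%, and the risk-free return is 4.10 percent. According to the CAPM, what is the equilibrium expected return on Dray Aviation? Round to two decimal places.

4.93%

β = ρ × σ_i / σ_m = 0.084 × 32.68% / 12.08% = 0.2272
MRP = 7.77% − 4.10% = 3.67%
E(R) = 4.10% + 0.2272 × 3.67% = 4.93%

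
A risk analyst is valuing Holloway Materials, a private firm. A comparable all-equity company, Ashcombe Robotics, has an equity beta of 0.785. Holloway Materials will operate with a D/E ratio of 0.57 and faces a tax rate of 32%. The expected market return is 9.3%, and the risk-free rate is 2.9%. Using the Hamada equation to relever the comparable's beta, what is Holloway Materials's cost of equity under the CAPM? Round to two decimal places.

β_L = β_U × [1 + (1 − t)(D/E)] = 0.785 × [1 + (1 − 0.32) × 0.57]
    = 0.785 × [1 + 0.68 × 0.57] = 0.785 × 1.3876 = 1.0893
MRP = 9.3% − 2.9% = 6.40%
E(R) = R_f + β_L × MRP = 2.9% + 1.0893 × 6.4% = 9.87%

9.87%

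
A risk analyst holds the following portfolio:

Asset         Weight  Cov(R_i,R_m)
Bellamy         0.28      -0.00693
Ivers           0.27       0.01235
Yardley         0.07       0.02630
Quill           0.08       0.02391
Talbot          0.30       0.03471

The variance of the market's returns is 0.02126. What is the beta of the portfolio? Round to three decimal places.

0.732

β_Bellamy = -0.00693 / 0.02126 = -0.3260
β_Ivers = 0.01235 / 0.02126 = 0.5809
β_Yardley = 0.02630 / 0.02126 = 1.2371
β_Quill = 0.02391 / 0.02126 = 1.1246
β_Talbot = 0.03471 / 0.02126 = 1.6326
β_P = Σ w_i β_i = 0.28×-0.3260 + 0.27×0.5809 + 0.07×1.2371 + 0.08×1.1246 + 0.30×1.6326 = 0.7319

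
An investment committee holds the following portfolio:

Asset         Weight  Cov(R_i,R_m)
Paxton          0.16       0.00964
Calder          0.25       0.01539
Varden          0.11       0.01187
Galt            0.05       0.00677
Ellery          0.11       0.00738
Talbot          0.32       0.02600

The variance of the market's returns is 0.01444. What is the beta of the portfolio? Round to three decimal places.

1.120

β_Paxton = 0.00964 / 0.01444 = 0.6676
β_Calder = 0.01539 / 0.01444 = 1.0658
β_Varden = 0.01187 / 0.01444 = 0.8220
β_Galt = 0.00677 / 0.01444 = 0.4688
β_Ellery = 0.00738 / 0.01444 = 0.5111
β_Talbot = 0.02600 / 0.01444 = 1.8006
β_P = Σ w_i β_i = 0.16×0.6676 + 0.25×1.0658 + 0.11×0.8220 + 0.05×0.4688 + 0.11×0.5111 + 0.32×1.8006 = 1.1195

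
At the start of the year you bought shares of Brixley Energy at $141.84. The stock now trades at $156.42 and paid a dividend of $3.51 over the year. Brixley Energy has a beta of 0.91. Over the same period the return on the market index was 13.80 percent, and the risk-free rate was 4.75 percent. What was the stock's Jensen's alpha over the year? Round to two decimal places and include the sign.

Realised HPR = (P1 + D1 − P0) / P0 = (156.42 + 3.51 − 141.84) / 141.84 = 18.09 / 141.84 = 12.7538%
MRP = 13.80% − 4.75% = 9.05%
CAPM required = R_f + β·MRP = 4.75% + 0.91 × 9.05% = 12.9855%
α = realised − required = 12.7538% − 12.9855% = -0.23%

-0.23%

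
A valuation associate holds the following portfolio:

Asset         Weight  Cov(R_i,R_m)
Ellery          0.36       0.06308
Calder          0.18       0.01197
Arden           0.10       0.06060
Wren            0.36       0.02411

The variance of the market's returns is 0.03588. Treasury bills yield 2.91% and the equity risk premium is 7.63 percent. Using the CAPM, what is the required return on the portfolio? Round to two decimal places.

β_Ellery = 0.06308 / 0.03588 = 1.7581
β_Calder = 0.01197 / 0.03588 = 0.3336
β_Arden = 0.06060 / 0.03588 = 1.6890
β_Wren = 0.02411 / 0.03588 = 0.6720
β_P = Σ w_i β_i = 0.36×1.7581 + 0.18×0.3336 + 0.10×1.6890 + 0.36×0.6720 = 1.1038
E(R_P) = R_f + β_P × MRP = 2.91% + 1.1038 × 7.63% = 11.33%

11.33%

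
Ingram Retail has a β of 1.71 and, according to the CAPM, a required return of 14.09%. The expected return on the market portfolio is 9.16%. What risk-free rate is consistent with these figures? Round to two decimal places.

E(R) = R_f + β(E(R_m) − R_f) = R_f(1 − β) + β·E(R_m)
14.09% = R_f × (1 − 1.71) + 1.71 × 9.16%
14.09% = R_f × -0.71 + 15.6636%
R_f = (14.09% − 15.6636%) / -0.71 = 2.22%

2.22%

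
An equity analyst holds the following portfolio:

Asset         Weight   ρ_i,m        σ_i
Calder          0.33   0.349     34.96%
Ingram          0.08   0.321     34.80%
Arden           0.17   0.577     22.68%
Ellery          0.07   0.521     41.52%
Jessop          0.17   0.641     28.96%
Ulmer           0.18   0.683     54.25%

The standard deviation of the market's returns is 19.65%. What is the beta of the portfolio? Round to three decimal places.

β_Calder = 0.349 × 34.96% / 19.65% = 0.6209
β_Ingram = 0.321 × 34.80% / 19.65% = 0.5685
β_Arden = 0.577 × 22.68% / 19.65% = 0.6660
β_Ellery = 0.521 × 41.52% / 19.65% = 1.1009
β_Jessop = 0.641 × 28.96% / 19.65% = 0.9447
β_Ulmer = 0.683 × 54.25% / 19.65% = 1.8856
β_P = Σ w_i β_i = 0.33×0.6209 + 0.08×0.5685 + 0.17×0.6660 + 0.07×1.1009 + 0.17×0.9447 + 0.18×1.8856 = 0.9407

0.941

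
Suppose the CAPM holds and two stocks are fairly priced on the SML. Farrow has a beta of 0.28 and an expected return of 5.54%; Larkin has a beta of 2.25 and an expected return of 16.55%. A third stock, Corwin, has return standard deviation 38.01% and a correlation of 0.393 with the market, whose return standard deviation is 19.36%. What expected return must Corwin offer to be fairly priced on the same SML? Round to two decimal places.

8.29%

MRP = (16.55% − 5.54%) / (2.25 − 0.28) = 5.5888%
R_f = 5.54% − 0.28 × 5.5888% = 3.9751%
β_Corwin = ρ·σ_i/σ_m = 0.393 × 38.01 / 19.36 = 0.7716
E(R_Corwin) = R_f + β × MRP = 3.9751% + 0.7716 × 5.5888% = 8.29%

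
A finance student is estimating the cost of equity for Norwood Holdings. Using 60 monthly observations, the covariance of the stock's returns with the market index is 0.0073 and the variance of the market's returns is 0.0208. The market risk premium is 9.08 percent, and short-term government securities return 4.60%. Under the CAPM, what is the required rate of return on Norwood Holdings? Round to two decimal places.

β = Cov(R_i, R_m) / Var(R_m) = 0.0073 / 0.0208 = 0.3510
E(R) = R_f + β × MRP = 4.60% + 0.3510 × 9.08% = 7.79%

7.79%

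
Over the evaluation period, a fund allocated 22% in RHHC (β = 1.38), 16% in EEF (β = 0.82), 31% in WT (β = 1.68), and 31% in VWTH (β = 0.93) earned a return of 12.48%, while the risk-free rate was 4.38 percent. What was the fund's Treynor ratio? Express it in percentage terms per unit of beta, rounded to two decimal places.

6.51%

β_P = 0.22×1.38 + 0.16×0.82 + 0.31×1.68 + 0.31×0.93 = 1.2439
Treynor = (R_P − R_f) / β_P = (12.48% − 4.38%) / 1.2439 = 8.10% / 1.2439 = 6.51%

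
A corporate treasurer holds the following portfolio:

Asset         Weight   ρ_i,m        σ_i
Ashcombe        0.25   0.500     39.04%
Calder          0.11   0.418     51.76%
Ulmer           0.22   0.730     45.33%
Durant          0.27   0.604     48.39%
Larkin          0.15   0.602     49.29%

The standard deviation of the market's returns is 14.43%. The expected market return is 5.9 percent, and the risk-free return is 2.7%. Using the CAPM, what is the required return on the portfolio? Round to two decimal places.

8.66%

β_Ashcombe = 0.500 × 39.04% / 14.43% = 1.3527
β_Calder = 0.418 × 51.76% / 14.43% = 1.4994
β_Ulmer = 0.730 × 45.33% / 14.43% = 2.2932
β_Durant = 0.604 × 48.39% / 14.43% = 2.0255
β_Larkin = 0.602 × 49.29% / 14.43% = 2.0563
β_P = Σ w_i β_i = 0.25×1.3527 + 0.11×1.4994 + 0.22×2.2932 + 0.27×2.0255 + 0.15×2.0563 = 1.8629
MRP = 5.9% − 2.7% = 3.20%
E(R_P) = R_f + β_P × MRP = 2.7% + 1.8629 × 3.2% = 8.66%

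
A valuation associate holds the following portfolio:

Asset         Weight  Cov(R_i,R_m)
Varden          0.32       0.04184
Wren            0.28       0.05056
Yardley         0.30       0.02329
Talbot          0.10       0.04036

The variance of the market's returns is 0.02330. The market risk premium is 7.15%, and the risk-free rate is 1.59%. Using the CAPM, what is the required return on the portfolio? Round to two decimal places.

β_Varden = 0.04184 / 0.02330 = 1.7957
β_Wren = 0.05056 / 0.02330 = 2.1700
β_Yardley = 0.02329 / 0.02330 = 0.9996
β_Talbot = 0.04036 / 0.02330 = 1.7322
β_P = Σ w_i β_i = 0.32×1.7957 + 0.28×2.1700 + 0.30×0.9996 + 0.10×1.7322 = 1.6553
E(R_P) = R_f + β_P × MRP = 1.59% + 1.6553 × 7.15% = 13.43%

13.43%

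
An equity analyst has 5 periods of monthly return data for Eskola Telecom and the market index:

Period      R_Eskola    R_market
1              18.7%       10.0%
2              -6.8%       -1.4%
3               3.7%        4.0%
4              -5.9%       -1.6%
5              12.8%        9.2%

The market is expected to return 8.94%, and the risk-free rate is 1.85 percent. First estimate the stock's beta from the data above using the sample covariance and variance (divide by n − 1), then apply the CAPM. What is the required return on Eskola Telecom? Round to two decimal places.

16.06%

Mean R_i = (18.7 − 6.8 + 3.7 − 5.9 + 12.8) / 5 = 4.5000%
Mean R_m = (10.0 − 1.4 + 4.0 − 1.6 + 9.2) / 5 = 4.0400%
Σ(R_i − R̄_i)(R_m − R̄_m) = 247.6200  ⇒  Cov = 247.6200 / 4 = 61.9050
Σ(R_m − R̄_m)² = 123.5520  ⇒  Var(R_m) = 123.5520 / 4 = 30.8880
β = Cov / Var(R_m) = 61.9050 / 30.8880 = 2.0042
MRP = 8.94% − 1.85% = 7.09%
E(R) = R_f + β × MRP = 1.85% + 2.0042 × 7.09% = 16.06%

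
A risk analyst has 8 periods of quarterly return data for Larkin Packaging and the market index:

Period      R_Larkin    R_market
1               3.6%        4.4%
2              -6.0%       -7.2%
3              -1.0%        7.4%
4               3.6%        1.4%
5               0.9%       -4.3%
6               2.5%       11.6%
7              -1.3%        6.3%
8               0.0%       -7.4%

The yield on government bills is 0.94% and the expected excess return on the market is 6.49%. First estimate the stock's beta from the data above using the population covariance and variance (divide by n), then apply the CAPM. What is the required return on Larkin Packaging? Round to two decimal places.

2.22%

Mean R_i = (3.6 − 6.0 − 1.0 + 3.6 + 0.9 + 2.5 − 1.3 + 0.0) / 8 = 0.2875%
Mean R_m = (4.4 − 7.2 + 7.4 + 1.4 − 4.3 + 11.6 + 6.3 − 7.4) / 8 = 1.5250%
Σ(R_i − R̄_i)(R_m − R̄_m) = 70.1125  ⇒  Cov = 70.1125 / 8 = 8.7641
Σ(R_m − R̄_m)² = 356.8150  ⇒  Var(R_m) = 356.8150 / 8 = 44.6019
β = Cov / Var(R_m) = 8.7641 / 44.6019 = 0.1965
E(R) = R_f + β × MRP = 0.94% + 0.1965 × 6.49% = 2.22%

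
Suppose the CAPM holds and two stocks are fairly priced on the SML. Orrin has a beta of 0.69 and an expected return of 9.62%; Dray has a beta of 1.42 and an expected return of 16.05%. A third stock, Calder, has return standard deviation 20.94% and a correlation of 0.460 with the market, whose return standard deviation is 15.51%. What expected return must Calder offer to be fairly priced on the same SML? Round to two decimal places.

MRP = (16.05% − 9.62%) / (1.42 − 0.69) = 8.8082%
R_f = 9.62% − 0.69 × 8.8082% = 3.5423%
β_Calder = ρ·σ_i/σ_m = 0.460 × 20.94 / 15.51 = 0.6210
E(R_Calder) = R_f + β × MRP = 3.5423% + 0.6210 × 8.8082% = 9.01%

9.01%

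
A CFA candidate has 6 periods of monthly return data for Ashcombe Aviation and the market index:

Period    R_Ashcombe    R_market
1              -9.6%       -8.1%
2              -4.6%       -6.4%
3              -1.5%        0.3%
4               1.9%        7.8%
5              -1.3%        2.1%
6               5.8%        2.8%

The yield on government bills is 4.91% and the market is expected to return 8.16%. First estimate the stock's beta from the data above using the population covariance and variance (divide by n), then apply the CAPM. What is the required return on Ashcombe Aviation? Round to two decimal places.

Mean R_i = (-9.6 − 4.6 − 1.5 + 1.9 − 1.3 + 5.8) / 6 = -1.5500%
Mean R_m = (-8.1 − 6.4 + 0.3 + 7.8 + 2.1 + 2.8) / 6 = -0.2500%
Σ(R_i − R̄_i)(R_m − R̄_m) = 132.7550  ⇒  Cov = 132.7550 / 6 = 22.1258
Σ(R_m − R̄_m)² = 179.3750  ⇒  Var(R_m) = 179.3750 / 6 = 29.8958
β = Cov / Var(R_m) = 22.1258 / 29.8958 = 0.7401
MRP = 8.16% − 4.91% = 3.25%
E(R) = R_f + β × MRP = 4.91% + 0.7401 × 3.25% = 7.32%

7.32%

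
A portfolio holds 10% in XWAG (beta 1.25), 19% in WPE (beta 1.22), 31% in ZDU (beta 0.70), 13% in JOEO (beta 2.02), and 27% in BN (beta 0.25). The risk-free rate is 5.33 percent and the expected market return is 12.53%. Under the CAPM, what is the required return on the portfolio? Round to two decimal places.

β_P = Σ w_i β_i = 0.10×1.25 + 0.19×1.22 + 0.31×0.70 + 0.13×2.02 + 0.27×0.25 = 0.9039
MRP = 12.53% − 5.33% = 7.20%
E(R_P) = R_f + β_P × MRP = 5.33% + 0.9039 × 7.20% = 11.84%

11.84%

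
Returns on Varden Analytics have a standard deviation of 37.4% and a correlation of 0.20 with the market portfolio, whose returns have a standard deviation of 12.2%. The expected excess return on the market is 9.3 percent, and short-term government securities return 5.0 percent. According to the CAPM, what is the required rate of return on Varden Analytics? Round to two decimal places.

10.70%

β = ρ × σ_i / σ_m = 0.20 × 37.4% / 12.2% = 0.6131
E(R) = 5.0% + 0.6131 × 9.3% = 10.70%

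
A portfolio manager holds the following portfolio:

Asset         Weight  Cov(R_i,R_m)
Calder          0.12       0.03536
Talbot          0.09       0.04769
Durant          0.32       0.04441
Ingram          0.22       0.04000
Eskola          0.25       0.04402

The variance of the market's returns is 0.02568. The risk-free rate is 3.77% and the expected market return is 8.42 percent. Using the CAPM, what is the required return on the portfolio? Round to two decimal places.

β_Calder = 0.03536 / 0.02568 = 1.3769
β_Talbot = 0.04769 / 0.02568 = 1.8571
β_Durant = 0.04441 / 0.02568 = 1.7294
β_Ingram = 0.04000 / 0.02568 = 1.5576
β_Eskola = 0.04402 / 0.02568 = 1.7142
β_P = Σ w_i β_i = 0.12×1.3769 + 0.09×1.8571 + 0.32×1.7294 + 0.22×1.5576 + 0.25×1.7142 = 1.6570
MRP = 8.42% − 3.77% = 4.65%
E(R_P) = R_f + β_P × MRP = 3.77% + 1.6570 × 4.65% = 11.48%

11.48%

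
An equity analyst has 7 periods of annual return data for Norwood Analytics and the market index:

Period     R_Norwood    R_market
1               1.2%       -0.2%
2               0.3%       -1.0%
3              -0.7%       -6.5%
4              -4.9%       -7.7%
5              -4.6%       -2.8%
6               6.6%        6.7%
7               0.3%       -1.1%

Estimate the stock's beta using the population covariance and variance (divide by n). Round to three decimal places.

Mean R_i = (1.2 + 0.3 − 0.7 − 4.9 − 4.6 + 6.6 + 0.3) / 7 = -0.2571%
Mean R_m = (-0.2 − 1.0 − 6.5 − 7.7 − 2.8 + 6.7 − 1.1) / 7 = -1.8000%
Σ(R_i − R̄_i)(R_m − R̄_m) = 95.2700  ⇒  Cov = 95.2700 / 7 = 13.6100
Σ(R_m − R̄_m)² = 133.8400  ⇒  Var(R_m) = 133.8400 / 7 = 19.1200
β = Cov / Var(R_m) = 13.6100 / 19.1200 = 0.7118

0.712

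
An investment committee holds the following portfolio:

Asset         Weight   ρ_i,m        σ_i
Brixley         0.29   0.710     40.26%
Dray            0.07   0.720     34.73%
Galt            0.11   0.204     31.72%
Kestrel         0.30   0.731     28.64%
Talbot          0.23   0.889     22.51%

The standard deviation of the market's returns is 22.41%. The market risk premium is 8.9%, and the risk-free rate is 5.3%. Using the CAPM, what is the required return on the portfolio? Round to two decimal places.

13.89%

β_Brixley = 0.710 × 40.26% / 22.41% = 1.2755
β_Dray = 0.720 × 34.73% / 22.41% = 1.1158
β_Galt = 0.204 × 31.72% / 22.41% = 0.2887
β_Kestrel = 0.731 × 28.64% / 22.41% = 0.9342
β_Talbot = 0.889 × 22.51% / 22.41% = 0.8930
β_P = Σ w_i β_i = 0.29×1.2755 + 0.07×1.1158 + 0.11×0.2887 + 0.30×0.9342 + 0.23×0.8930 = 0.9654
E(R_P) = R_f + β_P × MRP = 5.3% + 0.9654 × 8.9% = 13.89%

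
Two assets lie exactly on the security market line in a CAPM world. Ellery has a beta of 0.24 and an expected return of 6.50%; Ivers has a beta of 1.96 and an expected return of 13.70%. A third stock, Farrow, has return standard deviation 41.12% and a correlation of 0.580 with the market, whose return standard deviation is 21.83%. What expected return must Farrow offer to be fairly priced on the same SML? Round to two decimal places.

MRP = (13.70% − 6.50%) / (1.96 − 0.24) = 4.1860%
R_f = 6.50% − 0.24 × 4.1860% = 5.4954%
β_Farrow = ρ·σ_i/σ_m = 0.580 × 41.12 / 21.83 = 1.0925
E(R_Farrow) = R_f + β × MRP = 5.4954% + 1.0925 × 4.1860% = 10.07%

10.07%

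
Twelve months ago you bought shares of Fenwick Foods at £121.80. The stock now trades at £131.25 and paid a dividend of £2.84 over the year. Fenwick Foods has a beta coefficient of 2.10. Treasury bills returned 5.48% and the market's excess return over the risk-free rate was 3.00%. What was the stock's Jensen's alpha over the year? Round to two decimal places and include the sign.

-1.69%

Realised HPR = (P1 + D1 − P0) / P0 = (131.25 + 2.84 − 121.80) / 121.80 = 12.29 / 121.80 = 10.0903%
CAPM required = R_f + β·MRP = 5.48% + 2.10 × 3.00% = 11.7800%
α = realised − required = 10.0903% − 11.7800% = -1.69%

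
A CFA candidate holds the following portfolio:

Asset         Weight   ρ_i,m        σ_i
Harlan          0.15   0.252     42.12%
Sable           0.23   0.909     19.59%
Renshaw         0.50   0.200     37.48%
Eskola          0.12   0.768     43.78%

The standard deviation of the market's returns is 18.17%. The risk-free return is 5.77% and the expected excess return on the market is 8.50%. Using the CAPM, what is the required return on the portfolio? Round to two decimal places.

β_Harlan = 0.252 × 42.12% / 18.17% = 0.5842
β_Sable = 0.909 × 19.59% / 18.17% = 0.9800
β_Renshaw = 0.200 × 37.48% / 18.17% = 0.4125
β_Eskola = 0.768 × 43.78% / 18.17% = 1.8505
β_P = Σ w_i β_i = 0.15×0.5842 + 0.23×0.9800 + 0.50×0.4125 + 0.12×1.8505 = 0.7413
E(R_P) = R_f + β_P × MRP = 5.77% + 0.7413 × 8.50% = 12.07%

12.07%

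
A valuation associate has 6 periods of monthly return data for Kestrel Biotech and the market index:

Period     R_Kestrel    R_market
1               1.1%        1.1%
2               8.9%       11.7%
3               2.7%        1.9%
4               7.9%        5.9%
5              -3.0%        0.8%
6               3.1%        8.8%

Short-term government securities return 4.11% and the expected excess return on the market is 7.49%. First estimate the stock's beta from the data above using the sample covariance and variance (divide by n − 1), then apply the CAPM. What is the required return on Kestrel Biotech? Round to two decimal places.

9.79%

Mean R_i = (1.1 + 8.9 + 2.7 + 7.9 − 3.0 + 3.1) / 6 = 3.4500%
Mean R_m = (1.1 + 11.7 + 1.9 + 5.9 + 0.8 + 8.8) / 6 = 5.0333%
Σ(R_i − R̄_i)(R_m − R̄_m) = 77.7700  ⇒  Cov = 77.7700 / 5 = 15.5540
Σ(R_m − R̄_m)² = 102.5933  ⇒  Var(R_m) = 102.5933 / 5 = 20.5187
β = Cov / Var(R_m) = 15.5540 / 20.5187 = 0.7580
E(R) = R_f + β × MRP = 4.11% + 0.7580 × 7.49% = 9.79%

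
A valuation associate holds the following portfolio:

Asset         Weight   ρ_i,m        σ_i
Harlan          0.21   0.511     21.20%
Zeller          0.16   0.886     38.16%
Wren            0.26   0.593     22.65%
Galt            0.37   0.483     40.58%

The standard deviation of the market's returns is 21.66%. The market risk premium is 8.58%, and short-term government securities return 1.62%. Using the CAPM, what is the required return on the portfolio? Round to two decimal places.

β_Harlan = 0.511 × 21.20% / 21.66% = 0.5001
β_Zeller = 0.886 × 38.16% / 21.66% = 1.5609
β_Wren = 0.593 × 22.65% / 21.66% = 0.6201
β_Galt = 0.483 × 40.58% / 21.66% = 0.9049
β_P = Σ w_i β_i = 0.21×0.5001 + 0.16×1.5609 + 0.26×0.6201 + 0.37×0.9049 = 0.8508
E(R_P) = R_f + β_P × MRP = 1.62% + 0.8508 × 8.58% = 8.92%

8.92%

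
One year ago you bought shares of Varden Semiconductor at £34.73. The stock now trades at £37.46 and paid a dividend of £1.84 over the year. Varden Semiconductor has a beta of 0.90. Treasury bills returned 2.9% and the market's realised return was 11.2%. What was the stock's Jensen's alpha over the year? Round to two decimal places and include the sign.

+2.79%

Realised HPR = (P1 + D1 − P0) / P0 = (37.46 + 1.84 − 34.73) / 34.73 = 4.57 / 34.73 = 13.1587%
MRP = 11.2% − 2.9% = 8.30%
CAPM required = R_f + β·MRP = 2.9% + 0.90 × 8.3% = 10.3700%
α = realised − required = 13.1587% − 10.3700% = +2.79%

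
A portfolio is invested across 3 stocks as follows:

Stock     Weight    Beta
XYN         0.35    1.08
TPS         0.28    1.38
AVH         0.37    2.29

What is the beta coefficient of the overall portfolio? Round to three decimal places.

1.612

β_P = Σ w_i β_i = 0.35×1.08 + 0.28×1.38 + 0.37×2.29 = 1.6117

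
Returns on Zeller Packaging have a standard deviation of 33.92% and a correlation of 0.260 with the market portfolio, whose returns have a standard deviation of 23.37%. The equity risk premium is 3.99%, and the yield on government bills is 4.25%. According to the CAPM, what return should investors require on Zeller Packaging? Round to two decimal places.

β = ρ × σ_i / σ_m = 0.260 × 33.92% / 23.37% = 0.3774
E(R) = 4.25% + 0.3774 × 3.99% = 5.76%

5.76%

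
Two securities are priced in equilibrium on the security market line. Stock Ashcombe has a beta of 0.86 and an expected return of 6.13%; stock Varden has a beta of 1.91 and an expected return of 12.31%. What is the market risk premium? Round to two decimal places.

Both satisfy E(R) = R_f + β·MRP, so the slope of the SML is
MRP = (12.31% − 6.13%) / (1.91 − 0.86) = 6.18% / 1.05 = 5.8857%

5.89%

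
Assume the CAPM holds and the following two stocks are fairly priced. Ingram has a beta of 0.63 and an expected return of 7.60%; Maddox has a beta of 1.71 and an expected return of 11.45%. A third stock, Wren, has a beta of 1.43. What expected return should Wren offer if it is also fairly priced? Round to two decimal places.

10.45%

MRP (SML slope) = (11.45% − 7.60%) / (1.71 − 0.63) = 3.85% / 1.08 = 3.5648%
R_f (intercept) = 7.60% − 0.63 × 3.5648% = 5.3542%
E(R_Wren) = R_f + β × MRP = 5.3542% + 1.43 × 3.5648% = 10.45%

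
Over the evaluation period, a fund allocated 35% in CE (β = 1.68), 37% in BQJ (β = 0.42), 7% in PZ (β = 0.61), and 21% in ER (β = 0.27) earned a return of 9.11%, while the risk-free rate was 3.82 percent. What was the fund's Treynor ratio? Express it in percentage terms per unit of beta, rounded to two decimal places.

β_P = 0.35×1.68 + 0.37×0.42 + 0.07×0.61 + 0.21×0.27 = 0.8428
Treynor = (R_P − R_f) / β_P = (9.11% − 3.82%) / 0.8428 = 5.29% / 0.8428 = 6.28%

6.28%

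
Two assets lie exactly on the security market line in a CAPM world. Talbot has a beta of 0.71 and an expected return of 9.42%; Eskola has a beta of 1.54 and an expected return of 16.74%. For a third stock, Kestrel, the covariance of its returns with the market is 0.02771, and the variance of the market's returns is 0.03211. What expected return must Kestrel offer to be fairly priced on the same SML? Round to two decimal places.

10.77%

MRP = (16.74% − 9.42%) / (1.54 − 0.71) = 8.8193%
R_f = 9.42% − 0.71 × 8.8193% = 3.1583%
β_Kestrel = Cov / Var(R_m) = 0.02771 / 0.03211 = 0.8630
E(R_Kestrel) = R_f + β × MRP = 3.1583% + 0.8630 × 8.8193% = 10.77%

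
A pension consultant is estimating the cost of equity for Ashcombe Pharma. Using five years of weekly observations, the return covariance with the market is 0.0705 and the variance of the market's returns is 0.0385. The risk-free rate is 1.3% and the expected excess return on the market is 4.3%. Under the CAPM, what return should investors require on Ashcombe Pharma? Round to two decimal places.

9.17%

β = Cov(R_i, R_m) / Var(R_m) = 0.0705 / 0.0385 = 1.8312
E(R) = R_f + β × MRP = 1.3% + 1.8312 × 4.3% = 9.17%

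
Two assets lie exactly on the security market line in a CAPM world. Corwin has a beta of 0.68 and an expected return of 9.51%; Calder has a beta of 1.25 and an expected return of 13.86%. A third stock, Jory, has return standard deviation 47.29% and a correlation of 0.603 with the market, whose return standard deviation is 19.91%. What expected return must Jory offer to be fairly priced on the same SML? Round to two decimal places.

MRP = (13.86% − 9.51%) / (1.25 − 0.68) = 7.6316%
R_f = 9.51% − 0.68 × 7.6316% = 4.3205%
β_Jory = ρ·σ_i/σ_m = 0.603 × 47.29 / 19.91 = 1.4322
E(R_Jory) = R_f + β × MRP = 4.3205% + 1.4322 × 7.6316% = 15.25%

15.25%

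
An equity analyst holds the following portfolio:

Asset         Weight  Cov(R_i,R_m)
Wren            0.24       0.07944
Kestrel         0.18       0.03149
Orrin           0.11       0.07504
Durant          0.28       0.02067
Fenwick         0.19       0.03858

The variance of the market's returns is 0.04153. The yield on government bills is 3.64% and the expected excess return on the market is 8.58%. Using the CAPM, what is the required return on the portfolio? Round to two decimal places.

β_Wren = 0.07944 / 0.04153 = 1.9128
β_Kestrel = 0.03149 / 0.04153 = 0.7582
β_Orrin = 0.07504 / 0.04153 = 1.8069
β_Durant = 0.02067 / 0.04153 = 0.4977
β_Fenwick = 0.03858 / 0.04153 = 0.9290
β_P = Σ w_i β_i = 0.24×1.9128 + 0.18×0.7582 + 0.11×1.8069 + 0.28×0.4977 + 0.19×0.9290 = 1.1102
E(R_P) = R_f + β_P × MRP = 3.64% + 1.1102 × 8.58% = 13.17%

13.17%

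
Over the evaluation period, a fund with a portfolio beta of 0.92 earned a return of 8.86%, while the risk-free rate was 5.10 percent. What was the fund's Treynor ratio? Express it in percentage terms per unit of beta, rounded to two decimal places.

4.09%

Treynor = (R_P − R_f) / β_P = (8.86% − 5.10%) / 0.9200 = 3.76% / 0.9200 = 4.09%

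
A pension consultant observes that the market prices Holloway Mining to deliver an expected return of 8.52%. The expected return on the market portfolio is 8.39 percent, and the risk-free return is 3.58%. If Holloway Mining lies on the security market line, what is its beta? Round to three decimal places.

1.027

MRP = 8.39% − 3.58% = 4.81%
β = (E(R) − R_f) / MRP = (8.52% − 3.58%) / 4.81% = 4.94% / 4.81% = 1.027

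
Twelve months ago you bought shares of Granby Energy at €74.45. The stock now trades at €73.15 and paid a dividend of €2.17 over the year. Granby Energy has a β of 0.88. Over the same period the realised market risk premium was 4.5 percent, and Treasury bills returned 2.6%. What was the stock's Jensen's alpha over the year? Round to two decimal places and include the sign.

Realised HPR = (P1 + D1 − P0) / P0 = (73.15 + 2.17 − 74.45) / 74.45 = 0.87 / 74.45 = 1.1686%
CAPM required = R_f + β·MRP = 2.6% + 0.88 × 4.5% = 6.5600%
α = realised − required = 1.1686% − 6.5600% = -5.39%

-5.39%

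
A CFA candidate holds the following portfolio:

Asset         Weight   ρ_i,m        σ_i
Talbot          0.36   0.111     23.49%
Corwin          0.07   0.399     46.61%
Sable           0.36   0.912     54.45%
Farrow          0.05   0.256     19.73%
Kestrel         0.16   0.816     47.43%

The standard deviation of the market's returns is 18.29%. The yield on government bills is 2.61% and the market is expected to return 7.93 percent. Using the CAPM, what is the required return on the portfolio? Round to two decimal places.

β_Talbot = 0.111 × 23.49% / 18.29% = 0.1426
β_Corwin = 0.399 × 46.61% / 18.29% = 1.0168
β_Sable = 0.912 × 54.45% / 18.29% = 2.7151
β_Farrow = 0.256 × 19.73% / 18.29% = 0.2762
β_Kestrel = 0.816 × 47.43% / 18.29% = 2.1161
β_P = Σ w_i β_i = 0.36×0.1426 + 0.07×1.0168 + 0.36×2.7151 + 0.05×0.2762 + 0.16×2.1161 = 1.4523
MRP = 7.93% − 2.61% = 5.32%
E(R_P) = R_f + β_P × MRP = 2.61% + 1.4523 × 5.32% = 10.34%

10.34%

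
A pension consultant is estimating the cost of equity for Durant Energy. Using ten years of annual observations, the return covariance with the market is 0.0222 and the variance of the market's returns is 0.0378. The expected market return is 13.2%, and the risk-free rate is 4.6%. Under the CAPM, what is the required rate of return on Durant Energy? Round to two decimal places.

β = Cov(R_i, R_m) / Var(R_m) = 0.0222 / 0.0378 = 0.5873
MRP = 13.2% − 4.6% = 8.60%
E(R) = R_f + β × MRP = 4.6% + 0.5873 × 8.6% = 9.65%

9.65%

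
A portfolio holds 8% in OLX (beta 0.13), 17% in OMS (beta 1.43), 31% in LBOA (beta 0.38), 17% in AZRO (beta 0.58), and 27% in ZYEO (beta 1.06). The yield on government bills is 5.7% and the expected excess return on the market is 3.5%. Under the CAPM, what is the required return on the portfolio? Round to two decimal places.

8.35%

β_P = Σ w_i β_i = 0.08×0.13 + 0.17×1.43 + 0.31×0.38 + 0.17×0.58 + 0.27×1.06 = 0.7561
E(R_P) = R_f + β_P × MRP = 5.7% + 0.7561 × 3.5% = 8.35%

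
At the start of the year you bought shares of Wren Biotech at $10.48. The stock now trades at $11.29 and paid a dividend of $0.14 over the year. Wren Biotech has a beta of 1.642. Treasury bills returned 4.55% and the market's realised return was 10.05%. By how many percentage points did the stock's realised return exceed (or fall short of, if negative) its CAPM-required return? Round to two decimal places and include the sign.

-4.52%

Realised HPR = (P1 + D1 − P0) / P0 = (11.29 + 0.14 − 10.48) / 10.48 = 0.95 / 10.48 = 9.0649%
MRP = 10.05% − 4.55% = 5.50%
CAPM required = R_f + β·MRP = 4.55% + 1.642 × 5.50% = 13.58100%
α = realised − required = 9.0649% − 13.58100% = -4.52%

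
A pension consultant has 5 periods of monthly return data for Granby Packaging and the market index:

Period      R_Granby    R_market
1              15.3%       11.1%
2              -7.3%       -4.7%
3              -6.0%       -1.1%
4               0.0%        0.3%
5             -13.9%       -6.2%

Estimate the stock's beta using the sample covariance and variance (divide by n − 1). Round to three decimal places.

Mean R_i = (15.3 − 7.3 − 6.0 + 0.0 − 13.9) / 5 = -2.3800%
Mean R_m = (11.1 − 4.7 − 1.1 + 0.3 − 6.2) / 5 = -0.1200%
Σ(R_i − R̄_i)(R_m − R̄_m) = 295.4920  ⇒  Cov = 295.4920 / 4 = 73.8730
Σ(R_m − R̄_m)² = 184.9680  ⇒  Var(R_m) = 184.9680 / 4 = 46.2420
β = Cov / Var(R_m) = 73.8730 / 46.2420 = 1.5975

1.598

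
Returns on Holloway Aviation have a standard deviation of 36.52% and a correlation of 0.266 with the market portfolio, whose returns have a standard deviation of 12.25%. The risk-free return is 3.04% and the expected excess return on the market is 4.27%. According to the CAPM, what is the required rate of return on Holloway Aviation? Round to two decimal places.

β = ρ × σ_i / σ_m = 0.266 × 36.52% / 12.25% = 0.7930
E(R) = 3.04% + 0.7930 × 4.27% = 6.43%

6.43%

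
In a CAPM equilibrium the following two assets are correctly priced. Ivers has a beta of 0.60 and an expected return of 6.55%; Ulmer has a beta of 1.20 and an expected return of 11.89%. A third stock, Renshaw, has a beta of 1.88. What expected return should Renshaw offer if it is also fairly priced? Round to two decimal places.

17.94%

MRP (SML slope) = (11.89% − 6.55%) / (1.20 − 0.60) = 5.34% / 0.60 = 8.9000%
R_f (intercept) = 6.55% − 0.60 × 8.9000% = 1.2100%
E(R_Renshaw) = R_f + β × MRP = 1.2100% + 1.88 × 8.9000% = 17.94%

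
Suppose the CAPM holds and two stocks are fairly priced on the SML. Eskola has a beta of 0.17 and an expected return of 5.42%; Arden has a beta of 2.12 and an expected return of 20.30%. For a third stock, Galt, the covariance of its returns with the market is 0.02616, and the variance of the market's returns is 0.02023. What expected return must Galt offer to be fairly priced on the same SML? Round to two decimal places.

MRP = (20.30% − 5.42%) / (2.12 − 0.17) = 7.6308%
R_f = 5.42% − 0.17 × 7.6308% = 4.1228%
β_Galt = Cov / Var(R_m) = 0.02616 / 0.02023 = 1.2931
E(R_Galt) = R_f + β × MRP = 4.1228% + 1.2931 × 7.6308% = 13.99%

13.99%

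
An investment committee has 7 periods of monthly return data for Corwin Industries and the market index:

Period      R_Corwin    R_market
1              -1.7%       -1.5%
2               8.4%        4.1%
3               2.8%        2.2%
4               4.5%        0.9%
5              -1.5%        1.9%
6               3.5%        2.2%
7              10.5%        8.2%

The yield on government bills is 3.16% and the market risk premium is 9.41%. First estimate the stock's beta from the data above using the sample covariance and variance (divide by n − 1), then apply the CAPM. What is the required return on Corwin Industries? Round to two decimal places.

15.33%

Mean R_i = (-1.7 + 8.4 + 2.8 + 4.5 − 1.5 + 3.5 + 10.5) / 7 = 3.7857%
Mean R_m = (-1.5 + 4.1 + 2.2 + 0.9 + 1.9 + 2.2 + 8.2) / 7 = 2.5714%
Σ(R_i − R̄_i)(R_m − R̄_m) = 70.0071  ⇒  Cov = 70.0071 / 6 = 11.6679
Σ(R_m − R̄_m)² = 54.1143  ⇒  Var(R_m) = 54.1143 / 6 = 9.0191
β = Cov / Var(R_m) = 11.6679 / 9.0191 = 1.2937
E(R) = R_f + β × MRP = 3.16% + 1.2937 × 9.41% = 15.33%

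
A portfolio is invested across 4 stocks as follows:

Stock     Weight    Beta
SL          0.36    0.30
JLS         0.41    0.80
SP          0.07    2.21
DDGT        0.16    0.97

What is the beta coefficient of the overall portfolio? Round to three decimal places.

β_P = Σ w_i β_i = 0.36×0.30 + 0.41×0.80 + 0.07×2.21 + 0.16×0.97 = 0.7459

0.746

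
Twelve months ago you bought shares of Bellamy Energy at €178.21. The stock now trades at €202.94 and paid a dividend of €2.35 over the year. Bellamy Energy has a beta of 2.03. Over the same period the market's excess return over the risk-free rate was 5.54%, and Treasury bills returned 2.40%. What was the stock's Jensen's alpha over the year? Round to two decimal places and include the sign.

+1.55%

Realised HPR = (P1 + D1 − P0) / P0 = (202.94 + 2.35 − 178.21) / 178.21 = 27.08 / 178.21 = 15.1956%
CAPM required = R_f + β·MRP = 2.40% + 2.03 × 5.54% = 13.6462%
α = realised − required = 15.1956% − 13.6462% = +1.55%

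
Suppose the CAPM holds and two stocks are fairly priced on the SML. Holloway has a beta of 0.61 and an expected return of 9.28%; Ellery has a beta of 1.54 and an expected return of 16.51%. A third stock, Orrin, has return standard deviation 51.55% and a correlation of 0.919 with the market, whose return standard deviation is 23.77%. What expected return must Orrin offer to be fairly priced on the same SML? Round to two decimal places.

MRP = (16.51% − 9.28%) / (1.54 − 0.61) = 7.7742%
R_f = 9.28% − 0.61 × 7.7742% = 4.5377%
β_Orrin = ρ·σ_i/σ_m = 0.919 × 51.55 / 23.77 = 1.9930
E(R_Orrin) = R_f + β × MRP = 4.5377% + 1.9930 × 7.7742% = 20.03%

20.03%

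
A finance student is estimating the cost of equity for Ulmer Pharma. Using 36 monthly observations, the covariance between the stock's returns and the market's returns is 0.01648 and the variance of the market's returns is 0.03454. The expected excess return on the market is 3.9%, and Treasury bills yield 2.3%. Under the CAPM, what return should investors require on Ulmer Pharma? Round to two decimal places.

β = Cov(R_i, R_m) / Var(R_m) = 0.01648 / 0.03454 = 0.4771
E(R) = R_f + β × MRP = 2.3% + 0.4771 × 3.9% = 4.16%

4.16%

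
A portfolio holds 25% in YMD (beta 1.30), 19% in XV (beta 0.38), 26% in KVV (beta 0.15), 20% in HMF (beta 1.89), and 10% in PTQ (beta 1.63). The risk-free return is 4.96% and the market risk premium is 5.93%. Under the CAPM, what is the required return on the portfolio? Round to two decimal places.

β_P = Σ w_i β_i = 0.25×1.30 + 0.19×0.38 + 0.26×0.15 + 0.20×1.89 + 0.10×1.63 = 0.9772
E(R_P) = R_f + β_P × MRP = 4.96% + 0.9772 × 5.93% = 10.75%

10.75%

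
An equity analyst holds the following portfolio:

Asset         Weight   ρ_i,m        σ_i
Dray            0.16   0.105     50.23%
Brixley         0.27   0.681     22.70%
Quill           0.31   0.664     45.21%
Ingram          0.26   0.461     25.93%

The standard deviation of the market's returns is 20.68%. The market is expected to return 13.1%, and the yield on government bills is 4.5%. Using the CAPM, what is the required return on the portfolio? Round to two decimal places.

β_Dray = 0.105 × 50.23% / 20.68% = 0.2550
β_Brixley = 0.681 × 22.70% / 20.68% = 0.7475
β_Quill = 0.664 × 45.21% / 20.68% = 1.4516
β_Ingram = 0.461 × 25.93% / 20.68% = 0.5780
β_P = Σ w_i β_i = 0.16×0.2550 + 0.27×0.7475 + 0.31×1.4516 + 0.26×0.5780 = 0.8429
MRP = 13.1% − 4.5% = 8.60%
E(R_P) = R_f + β_P × MRP = 4.5% + 0.8429 × 8.6% = 11.75%

11.75%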